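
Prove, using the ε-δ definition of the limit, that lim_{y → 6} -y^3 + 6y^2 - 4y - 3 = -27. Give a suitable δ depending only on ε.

Fix ε > 0. We want δ > 0 such that 0 < |y − 6| < δ implies |(-y^3 + 6y^2 - 4y - 3) + 27| < ε.
(-y^3 + 6y^2 - 4y - 3) + 27 = -y^3 + 6y^2 - 4y + 24 = (y − 6)(-y^2 - 4).
So |(-y^3 + 6y^2 - 4y - 3) + 27| = |y − 6|·|-y^2 - 4|.
Require δ ≤ 1. Then |y − 6| < 1 gives |y| < 7, and by the triangle inequality |-y^2 - 4| ≤ 7^2 + 4 = 53.
Hence |(-y^3 + 6y^2 - 4y - 3) + 27| ≤ 53|y − 6| < ε provided |y − 6| < ε/53.
Take δ = min(1, ε/53). Then 0 < |y − 6| < δ gives both |y − 6| < 1 and |y − 6| < ε/53, so |(-y^3 + 6y^2 - 4y - 3) + 27| < ε.

δ = min(1, ε/53)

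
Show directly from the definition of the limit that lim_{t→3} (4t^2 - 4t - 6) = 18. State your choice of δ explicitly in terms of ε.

Suppose ε > 0. We want δ > 0 such that 0 < |t − 3| < δ implies |(4t^2 - 4t - 6) − 18| < ε.
(4t^2 - 4t - 6) − 18 = 4t^2 - 4t - 24 = (t − 3)(4t + 8).
So |(4t^2 - 4t - 6) − 18| = |t − 3|·|4t + 8|.
Assume first that |t − 3| < 1, so |t| < 4. Then |4t + 8| ≤ 4·4 + 8 = 24.
Hence |(4t^2 - 4t - 6) − 18| ≤ 24|t − 3| < ε provided |t − 3| < ε/24.
Choosing δ = min(1, ε/24) ensures both conditions, hence |(4t^2 - 4t - 6) − 18| < ε.

δ = min(1, ε/24)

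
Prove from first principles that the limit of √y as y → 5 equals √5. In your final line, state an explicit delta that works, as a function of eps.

delta = min(5, √5·eps)

Let eps > 0 be given. We want delta > 0 such that 0 < |y − 5| < delta implies |√y − √5| < eps.
Rationalise: √y − √5 = (y − 5)/(√y + √5), so |√y − √5| = |y − 5|/(√y + √5).
Restrict delta ≤ 5 so that |y − 5| < 5 forces y > 0, and then √y + √5 > √5.
Hence |√y − √5| < |y − 5|/√5, which is < eps once |y − 5| < √5·eps.
Take delta = min(5, √5·eps). If 0 < |y − 5| < delta then y > 0 and |√y − √5| < |y − 5|/√5 < eps.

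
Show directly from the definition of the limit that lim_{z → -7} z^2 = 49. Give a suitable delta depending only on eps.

Let eps > 0. We seek delta > 0 with 0 < |z + 7| < delta ⇒ |z^2 − 49| < eps.
Factor: z^2 − 49 = (z + 7)(z - 7), so |z^2 − 49| = |z + 7|·|z - 7|.
Restrict delta ≤ 1. Then |z + 7| < 1 gives |z| < 8, so by the triangle inequality |z - 7| ≤ 8 + 7 = 15.
Hence |z^2 − 49| ≤ 15|z + 7|, which is < eps once |z + 7| < eps/15.
Take delta = min(1, eps/15). If 0 < |z + 7| < delta then both bounds hold and |z^2 − 49| ≤ 15|z + 7| < 15·(eps/15) = eps.

delta = min(1, eps/15)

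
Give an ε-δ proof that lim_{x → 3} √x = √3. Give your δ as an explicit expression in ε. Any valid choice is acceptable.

δ = min(3, √3·ε)

Let ε > 0. We want δ > 0 such that 0 < |x − 3| < δ implies |√x − √3| < ε.
Multiplying by the conjugate, |√x − √3| = |x − 3|/(√x + √3).
Restrict δ ≤ 3 so that |x − 3| < 3 forces x > 0, and then √x + √3 > √3.
Hence |√x − √3| < |x − 3|/√3, which is < ε once |x − 3| < √3·ε.
Take δ = min(3, √3·ε). If 0 < |x − 3| < δ then x > 0 and |√x − √3| < |x − 3|/√3 < ε.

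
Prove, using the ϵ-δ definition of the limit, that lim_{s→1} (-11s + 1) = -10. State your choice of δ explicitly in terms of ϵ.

Suppose ϵ > 0. We need δ > 0 so that 0 < |s − 1| < δ implies |(-11s + 1) + 10| < ϵ.
Since (-11s + 1) + 10 = -11(s − 1), we have |(-11s + 1) + 10| = 11|s − 1|.
Thus it suffices that |s − 1| < ϵ/11.
Take δ = ϵ/11. If 0 < |s − 1| < δ then |(-11s + 1) + 10| = 11|s − 1| < 11·(ϵ/11) = ϵ.

δ = ϵ/11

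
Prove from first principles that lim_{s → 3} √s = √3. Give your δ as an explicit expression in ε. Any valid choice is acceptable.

Suppose ε > 0. We want δ > 0 such that 0 < |s − 3| < δ implies |√s − √3| < ε.
Multiplying by the conjugate, |√s − √3| = |s − 3|/(√s + √3).
Restrict δ ≤ 3 so that |s − 3| < 3 forces s > 0, and then √s + √3 > √3.
Hence |√s − √3| < |s − 3|/√3, which is < ε once |s − 3| < √3·ε.
Take δ = min(3, √3·ε). If 0 < |s − 3| < δ then s > 0 and |√s − √3| < |s − 3|/√3 < ε.

δ = min(3, √3·ε)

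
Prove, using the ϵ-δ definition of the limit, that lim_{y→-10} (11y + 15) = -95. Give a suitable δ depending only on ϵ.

δ = ϵ/11

Let ϵ > 0 be given. We need δ > 0 so that 0 < |y + 10| < δ implies |(11y + 15) + 95| < ϵ.
|(11y + 15) + 95| = |11y + 110| = 11|y + 10|.
Thus it suffices that |y + 10| < ϵ/11.
Choosing δ = ϵ/11 gives |(11y + 15) + 95| = 11|y + 10| < ϵ whenever |y + 10| < δ.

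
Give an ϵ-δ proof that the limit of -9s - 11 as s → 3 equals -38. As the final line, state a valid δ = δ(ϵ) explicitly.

δ = ϵ/9

Suppose ϵ > 0. We need δ > 0 so that 0 < |s − 3| < δ implies |(-9s - 11) + 38| < ϵ.
|(-9s - 11) + 38| = |-9s + 27| = 9|s − 3|.
Thus it suffices that |s − 3| < ϵ/9.
Take δ = ϵ/9. If 0 < |s − 3| < δ then |(-9s - 11) + 38| = 9|s − 3| < 9·(ϵ/9) = ϵ.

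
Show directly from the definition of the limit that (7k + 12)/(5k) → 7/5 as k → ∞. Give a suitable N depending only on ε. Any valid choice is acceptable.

Suppose ε > 0. For k ≥ 1, |(7k + 12)/(5k) − (7/5)| = |60|/(5(5k)) = 60/(5(5k)).
Since 5k ≥ 5k for k ≥ 1, this is ≤ 60/(5·5k) = (12/5)/k.
So |(7k + 12)/(5k) − (7/5)| < ε whenever k > (12/5)/ε.
Take N = (12/5)/ε. If k > N then |(7k + 12)/(5k) − (7/5)| ≤ (12/5)/k < ε.

N = (12/5)/ε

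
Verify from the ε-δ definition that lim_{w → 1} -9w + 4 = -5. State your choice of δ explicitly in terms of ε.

Suppose ε > 0. We need δ > 0 so that 0 < |w − 1| < δ implies |(-9w + 4) + 5| < ε.
Since (-9w + 4) + 5 = -9(w − 1), we have |(-9w + 4) + 5| = 9|w − 1|.
So 9|w − 1| < ε exactly when |w − 1| < ε/9.
Choosing δ = ε/9 gives |(-9w + 4) + 5| = 9|w − 1| < ε whenever |w − 1| < δ.

δ = ε/9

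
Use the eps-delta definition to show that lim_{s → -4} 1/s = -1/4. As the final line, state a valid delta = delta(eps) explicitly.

Let eps > 0. We seek delta > 0 such that 0 < |s + 4| < delta implies |1/s + 1/4| < eps.
|1/s + 1/4| = |-4 − s|/(4·|s|) = |s + 4|/(4|s|).
Restrict delta ≤ 2. Then |s + 4| < 2 gives |s| > 2, so 4|s| > 8.
Then |1/s + 1/4| < |s + 4|/8, which is < eps when |s + 4| < 8eps.
Take delta = min(2, 8eps). Then 0 < |s + 4| < delta gives both |s + 4| < 2 and |s + 4| < 8eps, so |1/s + 1/4| < eps.

delta = min(2, 8eps)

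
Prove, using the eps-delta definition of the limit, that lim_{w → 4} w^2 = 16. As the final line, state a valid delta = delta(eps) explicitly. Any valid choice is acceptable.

Let eps > 0. We seek delta > 0 with 0 < |w − 4| < delta ⇒ |w^2 − 16| < eps.
Factor: w^2 − 16 = (w − 4)(w + 4), so |w^2 − 16| = |w − 4|·|w + 4|.
Impose delta ≤ 1 so that |w| < 5; then |w + 4| ≤ 9.
Hence |w^2 − 16| ≤ 9|w − 4|, which is < eps once |w − 4| < eps/9.
Take delta = min(1, eps/9). If 0 < |w − 4| < delta then both bounds hold and |w^2 − 16| ≤ 9|w − 4| < 9·(eps/9) = eps.

delta = min(1, eps/9)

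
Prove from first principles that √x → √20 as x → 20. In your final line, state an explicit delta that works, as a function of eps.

Let eps > 0. We want delta > 0 such that 0 < |x − 20| < delta implies |√x − √20| < eps.
Rationalise: √x − √20 = (x − 20)/(√x + √20), so |√x − √20| = |x − 20|/(√x + √20).
Restrict delta ≤ 20 so that |x − 20| < 20 forces x > 0, and then √x + √20 > √20.
Hence |√x − √20| < |x − 20|/√20, which is < eps once |x − 20| < √20·eps.
Take delta = min(20, √20·eps). If 0 < |x − 20| < delta then x > 0 and |√x − √20| < |x − 20|/√20 < eps.

delta = min(20, √20·eps)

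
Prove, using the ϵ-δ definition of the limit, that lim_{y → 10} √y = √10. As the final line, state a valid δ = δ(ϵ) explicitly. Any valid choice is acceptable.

Let ϵ > 0 be given. We want δ > 0 such that 0 < |y − 10| < δ implies |√y − √10| < ϵ.
Multiplying by the conjugate, |√y − √10| = |y − 10|/(√y + √10).
Restrict δ ≤ 10 so that |y − 10| < 10 forces y > 0, and then √y + √10 > √10.
Hence |√y − √10| < |y − 10|/√10, which is < ϵ once |y − 10| < √10·ϵ.
Take δ = min(10, √10·ϵ). If 0 < |y − 10| < δ then y > 0 and |√y − √10| < |y − 10|/√10 < ϵ.

δ = min(10, √10·ϵ)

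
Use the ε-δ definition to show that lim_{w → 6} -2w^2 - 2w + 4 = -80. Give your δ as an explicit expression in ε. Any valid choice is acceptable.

Let ε > 0 be given. We want δ > 0 such that 0 < |w − 6| < δ implies |(-2w^2 - 2w + 4) + 80| < ε.
(-2w^2 - 2w + 4) + 80 = -2w^2 - 2w + 84 = (w − 6)(-2w - 14).
So |(-2w^2 - 2w + 4) + 80| = |w − 6|·|-2w - 14|.
Require δ ≤ 2. Then |w − 6| < 2 gives |w| < 8, and by the triangle inequality |-2w - 14| ≤ 2·8 + 14 = 30.
Hence |(-2w^2 - 2w + 4) + 80| ≤ 30|w − 6| < ε provided |w − 6| < ε/30.
Take δ = min(2, ε/30). Then 0 < |w − 6| < δ gives both |w − 6| < 2 and |w − 6| < ε/30, so |(-2w^2 - 2w + 4) + 80| < ε.

δ = min(2, ε/30)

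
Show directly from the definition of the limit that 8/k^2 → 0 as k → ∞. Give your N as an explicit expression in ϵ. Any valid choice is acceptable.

N = (8/ϵ)^{1/2}

Let ϵ > 0. For k ≥ 1, |8/k^2 − 0| = 8/k^2.
8/k^2 < ϵ ⇔ k^2 > 8/ϵ ⇔ k > (8/ϵ)^{1/2}.
Take N = (8/ϵ)^{1/2}. Then k > N implies 8/k^2 < ϵ.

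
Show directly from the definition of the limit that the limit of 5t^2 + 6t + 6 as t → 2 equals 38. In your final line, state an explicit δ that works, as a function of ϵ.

δ = min(2, ϵ/36)

Fix ϵ > 0. We want δ > 0 such that 0 < |t − 2| < δ implies |(5t^2 + 6t + 6) − 38| < ϵ.
(5t^2 + 6t + 6) − 38 = 5t^2 + 6t - 32 = (t − 2)(5t + 16).
So |(5t^2 + 6t + 6) − 38| = |t − 2|·|5t + 16|.
Assume first that |t − 2| < 2, so |t| < 4. Then |5t + 16| ≤ 5·4 + 16 = 36.
Hence |(5t^2 + 6t + 6) − 38| ≤ 36|t − 2| < ϵ provided |t − 2| < ϵ/36.
Choosing δ = min(2, ϵ/36) ensures both conditions, hence |(5t^2 + 6t + 6) − 38| < ϵ.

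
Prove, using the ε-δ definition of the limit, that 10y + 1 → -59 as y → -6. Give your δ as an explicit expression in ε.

δ = ε/10

Let ε > 0 be given. We need δ > 0 so that 0 < |y + 6| < δ implies |(10y + 1) + 59| < ε.
Since (10y + 1) + 59 = 10(y + 6), we have |(10y + 1) + 59| = 10|y + 6|.
Thus it suffices that |y + 6| < ε/10.
Choosing δ = ε/10 gives |(10y + 1) + 59| = 10|y + 6| < ε whenever |y + 6| < δ.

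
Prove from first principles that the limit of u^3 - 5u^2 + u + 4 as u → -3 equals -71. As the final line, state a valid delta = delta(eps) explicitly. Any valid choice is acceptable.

delta = min(2, eps/90)

Let eps > 0 be given. We want delta > 0 such that 0 < |u + 3| < delta implies |(u^3 - 5u^2 + u + 4) + 71| < eps.
(u^3 - 5u^2 + u + 4) + 71 = u^3 - 5u^2 + u + 75 = (u + 3)(u^2 - 8u + 25).
So |(u^3 - 5u^2 + u + 4) + 71| = |u + 3|·|u^2 - 8u + 25|.
Assume first that |u + 3| < 2, so |u| < 5. Then |u^2 - 8u + 25| ≤ 5^2 + 8·5 + 25 = 90.
Hence |(u^3 - 5u^2 + u + 4) + 71| ≤ 90|u + 3| < eps provided |u + 3| < eps/90.
Choosing delta = min(2, eps/90) ensures both conditions, hence |(u^3 - 5u^2 + u + 4) + 71| < eps.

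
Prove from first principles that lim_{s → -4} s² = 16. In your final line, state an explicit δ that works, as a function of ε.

Fix ε > 0. We seek δ > 0 with 0 < |s + 4| < δ ⇒ |s² − 16| < ε.
Factor: s² − 16 = (s + 4)(s - 4), so |s² − 16| = |s + 4|·|s - 4|.
Impose δ ≤ 1 so that |s| < 5; then |s - 4| ≤ 9.
Hence |s² − 16| ≤ 9|s + 4|, which is < ε once |s + 4| < ε/9.
Take δ = min(1, ε/9). If 0 < |s + 4| < δ then both bounds hold and |s² − 16| ≤ 9|s + 4| < 9·(ε/9) = ε.

δ = min(1, ε/9)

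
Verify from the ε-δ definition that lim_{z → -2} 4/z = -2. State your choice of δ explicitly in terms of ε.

δ = min(1, (1/2)ε)

Let ε > 0 be given. We seek δ > 0 such that 0 < |z + 2| < δ implies |4/z + 2| < ε.
|4/z + 2| = 4·|-2 − z|/(2·|z|) = 4|z + 2|/(2|z|).
Restrict δ ≤ 1. Then |z + 2| < 1 gives |z| > 1, so 2|z| > 2.
Then |4/z + 2| < 4|z + 2|/2, which is < ε when |z + 2| < (1/2)ε.
Take δ = min(1, (1/2)ε). Then 0 < |z + 2| < δ gives both |z + 2| < 1 and |z + 2| < (1/2)ε, so |4/z + 2| < ε.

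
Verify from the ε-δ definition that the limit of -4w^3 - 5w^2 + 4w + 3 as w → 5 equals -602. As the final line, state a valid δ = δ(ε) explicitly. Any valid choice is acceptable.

δ = min(1, ε/415)

Let ε > 0 be given. We want δ > 0 such that 0 < |w − 5| < δ implies |(-4w^3 - 5w^2 + 4w + 3) + 602| < ε.
(-4w^3 - 5w^2 + 4w + 3) + 602 = -4w^3 - 5w^2 + 4w + 605 = (w − 5)(-4w^2 - 25w - 121).
So |(-4w^3 - 5w^2 + 4w + 3) + 602| = |w − 5|·|-4w^2 - 25w - 121|.
Require δ ≤ 1. Then |w − 5| < 1 gives |w| < 6, and by the triangle inequality |-4w^2 - 25w - 121| ≤ 4·6^2 + 25·6 + 121 = 415.
Hence |(-4w^3 - 5w^2 + 4w + 3) + 602| ≤ 415|w − 5| < ε provided |w − 5| < ε/415.
Choosing δ = min(1, ε/415) ensures both conditions, hence |(-4w^3 - 5w^2 + 4w + 3) + 602| < ε.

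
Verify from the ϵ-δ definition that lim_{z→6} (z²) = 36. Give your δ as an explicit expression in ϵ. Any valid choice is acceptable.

δ = min(1, ϵ/13)

Suppose ϵ > 0. We seek δ > 0 with 0 < |z − 6| < δ ⇒ |z² − 36| < ϵ.
Factor: z² − 36 = (z − 6)(z + 6), so |z² − 36| = |z − 6|·|z + 6|.
Impose δ ≤ 1 so that |z| < 7; then |z + 6| ≤ 13.
Hence |z² − 36| ≤ 13|z − 6|, which is < ϵ once |z − 6| < ϵ/13.
Take δ = min(1, ϵ/13). If 0 < |z − 6| < δ then both bounds hold and |z² − 36| ≤ 13|z − 6| < 13·(ϵ/13) = ϵ.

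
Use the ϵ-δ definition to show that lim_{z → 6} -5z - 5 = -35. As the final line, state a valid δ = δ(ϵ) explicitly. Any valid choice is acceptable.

Let ϵ > 0. We need δ > 0 so that 0 < |z − 6| < δ implies |(-5z - 5) + 35| < ϵ.
|(-5z - 5) + 35| = |-5z + 30| = 5|z − 6|.
So 5|z − 6| < ϵ exactly when |z − 6| < ϵ/5.
Take δ = ϵ/5. If 0 < |z − 6| < δ then |(-5z - 5) + 35| = 5|z − 6| < 5·(ϵ/5) = ϵ.

δ = ϵ/5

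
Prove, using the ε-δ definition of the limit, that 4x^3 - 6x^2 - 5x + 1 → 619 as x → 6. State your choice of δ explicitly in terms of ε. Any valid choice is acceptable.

δ = min(2, ε/503)

Let ε > 0. We want δ > 0 such that 0 < |x − 6| < δ implies |(4x^3 - 6x^2 - 5x + 1) − 619| < ε.
(4x^3 - 6x^2 - 5x + 1) − 619 = 4x^3 - 6x^2 - 5x - 618 = (x − 6)(4x^2 + 18x + 103).
So |(4x^3 - 6x^2 - 5x + 1) − 619| = |x − 6|·|4x^2 + 18x + 103|.
Require δ ≤ 2. Then |x − 6| < 2 gives |x| < 8, and by the triangle inequality |4x^2 + 18x + 103| ≤ 4·8^2 + 18·8 + 103 = 503.
Hence |(4x^3 - 6x^2 - 5x + 1) − 619| ≤ 503|x − 6| < ε provided |x − 6| < ε/503.
Choosing δ = min(2, ε/503) ensures both conditions, hence |(4x^3 - 6x^2 - 5x + 1) − 619| < ε.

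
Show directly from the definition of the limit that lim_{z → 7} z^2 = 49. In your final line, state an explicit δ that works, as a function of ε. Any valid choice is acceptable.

δ = min(1, ε/15)

Let ε > 0. We seek δ > 0 with 0 < |z − 7| < δ ⇒ |z^2 − 49| < ε.
Factor: z^2 − 49 = (z − 7)(z + 7), so |z^2 − 49| = |z − 7|·|z + 7|.
Restrict δ ≤ 1. Then |z − 7| < 1 gives |z| < 8, so by the triangle inequality |z + 7| ≤ 8 + 7 = 15.
Hence |z^2 − 49| ≤ 15|z − 7|, which is < ε once |z − 7| < ε/15.
Take δ = min(1, ε/15). If 0 < |z − 7| < δ then both bounds hold and |z^2 − 49| ≤ 15|z − 7| < 15·(ε/15) = ε.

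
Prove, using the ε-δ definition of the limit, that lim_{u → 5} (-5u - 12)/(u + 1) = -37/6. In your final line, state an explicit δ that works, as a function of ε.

Let ε > 0. We want δ > 0 with 0 < |u − 5| < δ ⇒ |(-5u - 12)/(u + 1) + 37/6| < ε.
Combining over a common denominator, (-5u - 12)/(u + 1) + 37/6 = [(-5u - 12)·6 − (-37)·(u + 1)] / [6·(u + 1)] = 7(u − 5) / (6(u + 1)).
So |(-5u - 12)/(u + 1) + 37/6| = 7|u − 5| / (6·|u + 1|).
Require δ ≤ 3, so |u + 1| ≥ |6| − |u − 5| > 6 − 3 = 3.
Hence |(-5u - 12)/(u + 1) + 37/6| < 7|u − 5|/(6·3) = (7/18)|u − 5|, which is < ε once |u − 5| < (18/7)ε.
Take δ = min(3, (18/7)ε). Then 0 < |u − 5| < δ forces both bounds, so |(-5u - 12)/(u + 1) + 37/6| < ε.

δ = min(3, (18/7)ε)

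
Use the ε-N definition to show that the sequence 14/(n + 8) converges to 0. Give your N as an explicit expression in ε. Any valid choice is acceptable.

Fix ε > 0. For n ≥ 1, |14/(n + 8) − 0| = 14/(n + 8) ≤ 14/n.
We need 14/n < ε, i.e. n > 14/ε.
Take N = 14/ε. If n > N then |14/(n + 8)| ≤ 14/n < ε.

N = 14/ε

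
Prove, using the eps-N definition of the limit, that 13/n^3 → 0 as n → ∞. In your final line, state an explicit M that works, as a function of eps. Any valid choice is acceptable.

M = (13/eps)^{1/3}

Let eps > 0 be given. For n ≥ 1, |13/n^3 − 0| = 13/n^3.
13/n^3 < eps ⇔ n^3 > 13/eps ⇔ n > (13/eps)^{1/3}.
Take M = (13/eps)^{1/3}. Then n > M implies 13/n^3 < eps.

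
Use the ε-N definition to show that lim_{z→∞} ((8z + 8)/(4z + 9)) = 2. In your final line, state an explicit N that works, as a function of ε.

Fix ε > 0. We seek N > 0 such that z > N implies |(8z + 8)/(4z + 9) − 2| < ε.
(8z + 8)/(4z + 9) − 2 = (4(8z + 8) − 8(4z + 9)) / (4(4z + 9)) = -40/(4(4z + 9)).
For z > 0 we have 4z + 9 > 4z, so |(8z + 8)/(4z + 9) − 2| = 40/(4(4z + 9)) < 40/(4·4z) = (5/2)/z.
Thus |(8z + 8)/(4z + 9) − 2| < ε whenever z > (5/2)/ε.
Take N = (5/2)/ε. If z > N then |(8z + 8)/(4z + 9) − 2| < (5/2)/z < ε.

N = (5/2)/ε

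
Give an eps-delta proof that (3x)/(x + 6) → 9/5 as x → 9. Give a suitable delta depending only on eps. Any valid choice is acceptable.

Let eps > 0 be given. We want delta > 0 with 0 < |x − 9| < delta ⇒ |(3x)/(x + 6) − (9/5)| < eps.
Combining over a common denominator, (3x)/(x + 6) − (9/5) = [(3x)·15 − 27·(x + 6)] / [15·(x + 6)] = 18(x − 9) / (15(x + 6)).
So |(3x)/(x + 6) − (9/5)| = 18|x − 9| / (15·|x + 6|).
Require delta ≤ 15/2, so |x + 6| ≥ |15| − |x − 9| > 15 − 15/2 = 15/2.
Hence |(3x)/(x + 6) − (9/5)| < 18|x − 9|/(15·(15/2)) = (4/25)|x − 9|, which is < eps once |x − 9| < (25/4)eps.
Take delta = min(15/2, (25/4)eps). Then 0 < |x − 9| < delta forces both bounds, so |(3x)/(x + 6) − (9/5)| < eps.

delta = min(15/2, (25/4)eps)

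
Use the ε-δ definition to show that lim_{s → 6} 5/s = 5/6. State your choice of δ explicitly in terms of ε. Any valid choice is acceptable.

δ = min(3, (18/5)ε)

Let ε > 0 be given. We seek δ > 0 such that 0 < |s − 6| < δ implies |5/s − (5/6)| < ε.
|5/s − (5/6)| = 5·|6 − s|/(6·|s|) = 5|s − 6|/(6|s|).
Require δ ≤ 3 so that |s| > 6 − 3 = 3, hence 6|s| > 18.
Then |5/s − (5/6)| < 5|s − 6|/18, which is < ε when |s − 6| < (18/5)ε.
Take δ = min(3, (18/5)ε). Then 0 < |s − 6| < δ gives both |s − 6| < 3 and |s − 6| < (18/5)ε, so |5/s − (5/6)| < ε.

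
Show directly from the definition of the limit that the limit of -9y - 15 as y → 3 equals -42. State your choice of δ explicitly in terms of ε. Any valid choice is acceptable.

δ = ε/9

Suppose ε > 0. We need δ > 0 so that 0 < |y − 3| < δ implies |(-9y - 15) + 42| < ε.
Since (-9y - 15) + 42 = -9(y − 3), we have |(-9y - 15) + 42| = 9|y − 3|.
Thus it suffices that |y − 3| < ε/9.
Take δ = ε/9. If 0 < |y − 3| < δ then |(-9y - 15) + 42| = 9|y − 3| < 9·(ε/9) = ε.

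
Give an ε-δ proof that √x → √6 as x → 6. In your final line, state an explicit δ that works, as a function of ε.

Suppose ε > 0. We want δ > 0 such that 0 < |x − 6| < δ implies |√x − √6| < ε.
Multiplying by the conjugate, |√x − √6| = |x − 6|/(√x + √6).
Restrict δ ≤ 6 so that |x − 6| < 6 forces x > 0, and then √x + √6 > √6.
Hence |√x − √6| < |x − 6|/√6, which is < ε once |x − 6| < √6·ε.
Take δ = min(6, √6·ε). If 0 < |x − 6| < δ then x > 0 and |√x − √6| < |x − 6|/√6 < ε.

δ = min(6, √6·ε)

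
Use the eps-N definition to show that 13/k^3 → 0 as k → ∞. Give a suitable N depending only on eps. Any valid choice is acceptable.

N = (13/eps)^{1/3}

Let eps > 0. For k ≥ 1, |13/k^3 − 0| = 13/k^3.
13/k^3 < eps ⇔ k^3 > 13/eps ⇔ k > (13/eps)^{1/3}.
Take N = (13/eps)^{1/3}. Then k > N implies 13/k^3 < eps.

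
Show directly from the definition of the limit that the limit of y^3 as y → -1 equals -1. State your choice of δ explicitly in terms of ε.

Let ε > 0. We seek δ > 0 with 0 < |y + 1| < δ ⇒ |y^3 + 1| < ε.
Factor: y^3 + 1 = (y + 1)(y^2 - y + 1), so |y^3 + 1| = |y + 1|·|y^2 - y + 1|.
Restrict δ ≤ 1. Then |y + 1| < 1 gives |y| < 2, so by the triangle inequality |y^2 - y + 1| ≤ 2^2 + 2 + 1 = 7.
Hence |y^3 + 1| ≤ 7|y + 1|, which is < ε once |y + 1| < ε/7.
Take δ = min(1, ε/7). If 0 < |y + 1| < δ then both bounds hold and |y^3 + 1| ≤ 7|y + 1| < 7·(ε/7) = ε.

δ = min(1, ε/7)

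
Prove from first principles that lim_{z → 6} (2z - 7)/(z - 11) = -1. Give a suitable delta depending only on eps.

Let eps > 0 be given. We want delta > 0 with 0 < |z − 6| < delta ⇒ |(2z - 7)/(z - 11) + 1| < eps.
Combining over a common denominator, (2z - 7)/(z - 11) + 1 = [(2z - 7)·(-5) − 5·(z - 11)] / [(-5)·(z - 11)] = -15(z − 6) / ((-5)(z - 11)).
So |(2z - 7)/(z - 11) + 1| = 15|z − 6| / (5·|z − 11|).
Restrict delta ≤ 5/2. Then |z − 6| < 5/2 gives |z − 11| = |(z − 6) + (-5)| ≥ 5 − 5/2 = 5/2.
Hence |(2z - 7)/(z - 11) + 1| < 15|z − 6|/(5·(5/2)) = (6/5)|z − 6|, which is < eps once |z − 6| < (5/6)eps.
Take delta = min(5/2, (5/6)eps). Then 0 < |z − 6| < delta forces both bounds, so |(2z - 7)/(z - 11) + 1| < eps.

delta = min(5/2, (5/6)eps)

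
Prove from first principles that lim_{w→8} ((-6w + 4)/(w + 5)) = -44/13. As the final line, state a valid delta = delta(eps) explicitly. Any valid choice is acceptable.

delta = min(13/2, (169/68)eps)

Fix eps > 0. We want delta > 0 with 0 < |w − 8| < delta ⇒ |(-6w + 4)/(w + 5) + 44/13| < eps.
Combining over a common denominator, (-6w + 4)/(w + 5) + 44/13 = [(-6w + 4)·13 − (-44)·(w + 5)] / [13·(w + 5)] = -34(w − 8) / (13(w + 5)).
So |(-6w + 4)/(w + 5) + 44/13| = 34|w − 8| / (13·|w + 5|).
Require delta ≤ 13/2, so |w + 5| ≥ |13| − |w − 8| > 13 − 13/2 = 13/2.
Hence |(-6w + 4)/(w + 5) + 44/13| < 34|w − 8|/(13·(13/2)) = (68/169)|w − 8|, which is < eps once |w − 8| < (169/68)eps.
Take delta = min(13/2, (169/68)eps). Then 0 < |w − 8| < delta forces both bounds, so |(-6w + 4)/(w + 5) + 44/13| < eps.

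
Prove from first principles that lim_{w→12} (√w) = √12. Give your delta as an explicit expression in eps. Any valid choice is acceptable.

delta = min(12, √12·eps)

Let eps > 0. We want delta > 0 such that 0 < |w − 12| < delta implies |√w − √12| < eps.
Rationalise: √w − √12 = (w − 12)/(√w + √12), so |√w − √12| = |w − 12|/(√w + √12).
Restrict delta ≤ 12 so that |w − 12| < 12 forces w > 0, and then √w + √12 > √12.
Hence |√w − √12| < |w − 12|/√12, which is < eps once |w − 12| < √12·eps.
Take delta = min(12, √12·eps). If 0 < |w − 12| < delta then w > 0 and |√w − √12| < |w − 12|/√12 < eps.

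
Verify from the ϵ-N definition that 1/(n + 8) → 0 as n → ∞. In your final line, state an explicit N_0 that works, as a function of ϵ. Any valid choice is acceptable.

Let ϵ > 0. For n ≥ 1, |1/(n + 8) − 0| = 1/(n + 8) ≤ 1/n.
We need 1/n < ϵ, i.e. n > 1/ϵ.
Take N_0 = 1/ϵ. If n > N_0 then |1/(n + 8)| ≤ 1/n < ϵ.

N_0 = 1/ϵ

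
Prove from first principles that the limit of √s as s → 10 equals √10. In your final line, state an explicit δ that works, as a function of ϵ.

Let ϵ > 0. We want δ > 0 such that 0 < |s − 10| < δ implies |√s − √10| < ϵ.
Multiplying by the conjugate, |√s − √10| = |s − 10|/(√s + √10).
Restrict δ ≤ 10 so that |s − 10| < 10 forces s > 0, and then √s + √10 > √10.
Hence |√s − √10| < |s − 10|/√10, which is < ϵ once |s − 10| < √10·ϵ.
Take δ = min(10, √10·ϵ). If 0 < |s − 10| < δ then s > 0 and |√s − √10| < |s − 10|/√10 < ϵ.

δ = min(10, √10·ϵ)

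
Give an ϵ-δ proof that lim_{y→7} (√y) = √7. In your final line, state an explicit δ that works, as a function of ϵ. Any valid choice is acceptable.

δ = min(7, √7·ϵ)

Let ϵ > 0. We want δ > 0 such that 0 < |y − 7| < δ implies |√y − √7| < ϵ.
Multiplying by the conjugate, |√y − √7| = |y − 7|/(√y + √7).
Restrict δ ≤ 7 so that |y − 7| < 7 forces y > 0, and then √y + √7 > √7.
Hence |√y − √7| < |y − 7|/√7, which is < ϵ once |y − 7| < √7·ϵ.
Take δ = min(7, √7·ϵ). If 0 < |y − 7| < δ then y > 0 and |√y − √7| < |y − 7|/√7 < ϵ.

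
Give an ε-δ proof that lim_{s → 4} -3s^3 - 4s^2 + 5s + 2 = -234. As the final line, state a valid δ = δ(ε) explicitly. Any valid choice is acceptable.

Let ε > 0 be given. We want δ > 0 such that 0 < |s − 4| < δ implies |(-3s^3 - 4s^2 + 5s + 2) + 234| < ε.
(-3s^3 - 4s^2 + 5s + 2) + 234 = -3s^3 - 4s^2 + 5s + 236 = (s − 4)(-3s^2 - 16s - 59).
So |(-3s^3 - 4s^2 + 5s + 2) + 234| = |s − 4|·|-3s^2 - 16s - 59|.
Require δ ≤ 1. Then |s − 4| < 1 gives |s| < 5, and by the triangle inequality |-3s^2 - 16s - 59| ≤ 3·5^2 + 16·5 + 59 = 214.
Hence |(-3s^3 - 4s^2 + 5s + 2) + 234| ≤ 214|s − 4| < ε provided |s − 4| < ε/214.
Take δ = min(1, ε/214). Then 0 < |s − 4| < δ gives both |s − 4| < 1 and |s − 4| < ε/214, so |(-3s^3 - 4s^2 + 5s + 2) + 234| < ε.

δ = min(1, ε/214)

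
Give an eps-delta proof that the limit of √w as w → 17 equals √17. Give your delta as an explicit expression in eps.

Fix eps > 0. We want delta > 0 such that 0 < |w − 17| < delta implies |√w − √17| < eps.
Rationalise: √w − √17 = (w − 17)/(√w + √17), so |√w − √17| = |w − 17|/(√w + √17).
Restrict delta ≤ 17 so that |w − 17| < 17 forces w > 0, and then √w + √17 > √17.
Hence |√w − √17| < |w − 17|/√17, which is < eps once |w − 17| < √17·eps.
Take delta = min(17, √17·eps). If 0 < |w − 17| < delta then w > 0 and |√w − √17| < |w − 17|/√17 < eps.

delta = min(17, √17·eps)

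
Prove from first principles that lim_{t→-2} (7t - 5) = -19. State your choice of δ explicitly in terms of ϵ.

δ = ϵ/7

Fix ϵ > 0. We need δ > 0 so that 0 < |t + 2| < δ implies |(7t - 5) + 19| < ϵ.
|(7t - 5) + 19| = |7t + 14| = 7|t + 2|.
Thus it suffices that |t + 2| < ϵ/7.
Take δ = ϵ/7. If 0 < |t + 2| < δ then |(7t - 5) + 19| = 7|t + 2| < 7·(ϵ/7) = ϵ.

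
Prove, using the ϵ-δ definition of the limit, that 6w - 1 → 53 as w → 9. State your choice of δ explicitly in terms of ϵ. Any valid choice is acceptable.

δ = ϵ/6

Fix ϵ > 0. We need δ > 0 so that 0 < |w − 9| < δ implies |(6w - 1) − 53| < ϵ.
|(6w - 1) − 53| = |6w - 54| = 6|w − 9|.
So 6|w − 9| < ϵ exactly when |w − 9| < ϵ/6.
Take δ = ϵ/6. If 0 < |w − 9| < δ then |(6w - 1) − 53| = 6|w − 9| < 6·(ϵ/6) = ϵ.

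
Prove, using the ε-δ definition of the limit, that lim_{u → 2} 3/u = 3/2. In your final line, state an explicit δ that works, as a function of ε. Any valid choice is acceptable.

δ = min(1, (2/3)ε)

Fix ε > 0. We seek δ > 0 such that 0 < |u − 2| < δ implies |3/u − (3/2)| < ε.
|3/u − (3/2)| = 3·|2 − u|/(2·|u|) = 3|u − 2|/(2|u|).
Require δ ≤ 1 so that |u| > 2 − 1 = 1, hence 2|u| > 2.
Then |3/u − (3/2)| < 3|u − 2|/2, which is < ε when |u − 2| < (2/3)ε.
Take δ = min(1, (2/3)ε). Then 0 < |u − 2| < δ gives both |u − 2| < 1 and |u − 2| < (2/3)ε, so |3/u − (3/2)| < ε.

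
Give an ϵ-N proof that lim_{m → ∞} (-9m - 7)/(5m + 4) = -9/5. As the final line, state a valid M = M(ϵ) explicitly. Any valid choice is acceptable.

Let ϵ > 0. For m ≥ 1, |(-9m - 7)/(5m + 4) + 9/5| = |1|/(5(5m + 4)) = 1/(5(5m + 4)).
Since 5m + 4 ≥ 5m for m ≥ 1, this is ≤ 1/(5·5m) = (1/25)/m.
So |(-9m - 7)/(5m + 4) + 9/5| < ϵ whenever m > (1/25)/ϵ.
Take M = (1/25)/ϵ. If m > M then |(-9m - 7)/(5m + 4) + 9/5| ≤ (1/25)/m < ϵ.

M = (1/25)/ϵ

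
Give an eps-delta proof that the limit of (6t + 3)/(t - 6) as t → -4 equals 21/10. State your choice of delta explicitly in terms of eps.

delta = min(5, (50/39)eps)

Fix eps > 0. We want delta > 0 with 0 < |t + 4| < delta ⇒ |(6t + 3)/(t - 6) − (21/10)| < eps.
Combining over a common denominator, (6t + 3)/(t - 6) − (21/10) = [(6t + 3)·(-10) − (-21)·(t - 6)] / [(-10)·(t - 6)] = -39(t + 4) / ((-10)(t - 6)).
So |(6t + 3)/(t - 6) − (21/10)| = 39|t + 4| / (10·|t − 6|).
Require delta ≤ 5, so |t − 6| ≥ |-10| − |t + 4| > 10 − 5 = 5.
Hence |(6t + 3)/(t - 6) − (21/10)| < 39|t + 4|/(10·5) = (39/50)|t + 4|, which is < eps once |t + 4| < (50/39)eps.
Take delta = min(5, (50/39)eps). Then 0 < |t + 4| < delta forces both bounds, so |(6t + 3)/(t - 6) − (21/10)| < eps.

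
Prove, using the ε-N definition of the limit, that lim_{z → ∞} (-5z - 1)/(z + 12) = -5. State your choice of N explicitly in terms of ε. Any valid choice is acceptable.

Let ε > 0 be given. We seek N > 0 such that z > N implies |(-5z - 1)/(z + 12) + 5| < ε.
(-5z - 1)/(z + 12) + 5 = ((-5z - 1) − (-5)(z + 12)) / ((z + 12)) = 59/((z + 12)).
For z > 0 we have z + 12 > z, so |(-5z - 1)/(z + 12) + 5| = 59/((z + 12)) < 59/(z) = 59/z.
Thus |(-5z - 1)/(z + 12) + 5| < ε whenever z > 59/ε.
Take N = 59/ε. If z > N then |(-5z - 1)/(z + 12) + 5| < 59/z < ε.

N = 59/ε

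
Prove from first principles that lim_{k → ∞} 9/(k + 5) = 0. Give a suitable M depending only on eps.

Fix eps > 0. For k ≥ 1, |9/(k + 5) − 0| = 9/(k + 5) ≤ 9/k.
We need 9/k < eps, i.e. k > 9/eps.
Take M = 9/eps. If k > M then |9/(k + 5)| ≤ 9/k < eps.

M = 9/eps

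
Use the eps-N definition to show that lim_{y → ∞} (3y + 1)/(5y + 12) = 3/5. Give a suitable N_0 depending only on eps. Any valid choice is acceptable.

N_0 = (31/25)/eps

Fix eps > 0. We seek N_0 > 0 such that y > N_0 implies |(3y + 1)/(5y + 12) − (3/5)| < eps.
(3y + 1)/(5y + 12) − (3/5) = (5(3y + 1) − 3(5y + 12)) / (5(5y + 12)) = -31/(5(5y + 12)).
For y > 0 we have 5y + 12 > 5y, so |(3y + 1)/(5y + 12) − (3/5)| = 31/(5(5y + 12)) < 31/(5·5y) = (31/25)/y.
Thus |(3y + 1)/(5y + 12) − (3/5)| < eps whenever y > (31/25)/eps.
Take N_0 = (31/25)/eps. If y > N_0 then |(3y + 1)/(5y + 12) − (3/5)| < (31/25)/y < eps.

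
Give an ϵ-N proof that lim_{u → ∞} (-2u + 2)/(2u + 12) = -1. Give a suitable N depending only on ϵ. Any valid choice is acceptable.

N = 7/ϵ

Let ϵ > 0. We seek N > 0 such that u > N implies |(-2u + 2)/(2u + 12) + 1| < ϵ.
(-2u + 2)/(2u + 12) + 1 = (2(-2u + 2) − (-2)(2u + 12)) / (2(2u + 12)) = 28/(2(2u + 12)).
For u > 0 we have 2u + 12 > 2u, so |(-2u + 2)/(2u + 12) + 1| = 28/(2(2u + 12)) < 28/(2·2u) = 7/u.
Thus |(-2u + 2)/(2u + 12) + 1| < ϵ whenever u > 7/ϵ.
Take N = 7/ϵ. If u > N then |(-2u + 2)/(2u + 12) + 1| < 7/u < ϵ.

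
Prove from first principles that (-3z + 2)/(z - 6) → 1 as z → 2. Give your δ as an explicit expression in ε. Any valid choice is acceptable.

Let ε > 0 be given. We want δ > 0 with 0 < |z − 2| < δ ⇒ |(-3z + 2)/(z - 6) − 1| < ε.
Combining over a common denominator, (-3z + 2)/(z - 6) − 1 = [(-3z + 2)·(-4) − (-4)·(z - 6)] / [(-4)·(z - 6)] = 16(z − 2) / ((-4)(z - 6)).
So |(-3z + 2)/(z - 6) − 1| = 16|z − 2| / (4·|z − 6|).
Restrict δ ≤ 2. Then |z − 2| < 2 gives |z − 6| = |(z − 2) + (-4)| ≥ 4 − 2 = 2.
Hence |(-3z + 2)/(z - 6) − 1| < 16|z − 2|/(4·2) = 2|z − 2|, which is < ε once |z − 2| < (1/2)ε.
Take δ = min(2, (1/2)ε). Then 0 < |z − 2| < δ forces both bounds, so |(-3z + 2)/(z - 6) − 1| < ε.

δ = min(2, (1/2)ε)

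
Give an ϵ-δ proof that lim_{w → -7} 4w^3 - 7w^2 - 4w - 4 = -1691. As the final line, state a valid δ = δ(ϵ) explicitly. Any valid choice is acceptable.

δ = min(1, ϵ/777)

Fix ϵ > 0. We want δ > 0 such that 0 < |w + 7| < δ implies |(4w^3 - 7w^2 - 4w - 4) + 1691| < ϵ.
(4w^3 - 7w^2 - 4w - 4) + 1691 = 4w^3 - 7w^2 - 4w + 1687 = (w + 7)(4w^2 - 35w + 241).
So |(4w^3 - 7w^2 - 4w - 4) + 1691| = |w + 7|·|4w^2 - 35w + 241|.
Assume first that |w + 7| < 1, so |w| < 8. Then |4w^2 - 35w + 241| ≤ 4·8^2 + 35·8 + 241 = 777.
Hence |(4w^3 - 7w^2 - 4w - 4) + 1691| ≤ 777|w + 7| < ϵ provided |w + 7| < ϵ/777.
Choosing δ = min(1, ϵ/777) ensures both conditions, hence |(4w^3 - 7w^2 - 4w - 4) + 1691| < ϵ.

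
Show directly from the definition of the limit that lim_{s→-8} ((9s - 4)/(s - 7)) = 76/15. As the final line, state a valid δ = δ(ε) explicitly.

δ = min(15/2, (225/118)ε)

Suppose ε > 0. We want δ > 0 with 0 < |s + 8| < δ ⇒ |(9s - 4)/(s - 7) − (76/15)| < ε.
Combining over a common denominator, (9s - 4)/(s - 7) − (76/15) = [(9s - 4)·(-15) − (-76)·(s - 7)] / [(-15)·(s - 7)] = -59(s + 8) / ((-15)(s - 7)).
So |(9s - 4)/(s - 7) − (76/15)| = 59|s + 8| / (15·|s − 7|).
Restrict δ ≤ 15/2. Then |s + 8| < 15/2 gives |s − 7| = |(s + 8) + (-15)| ≥ 15 − 15/2 = 15/2.
Hence |(9s - 4)/(s - 7) − (76/15)| < 59|s + 8|/(15·(15/2)) = (118/225)|s + 8|, which is < ε once |s + 8| < (225/118)ε.
Take δ = min(15/2, (225/118)ε). Then 0 < |s + 8| < δ forces both bounds, so |(9s - 4)/(s - 7) − (76/15)| < ε.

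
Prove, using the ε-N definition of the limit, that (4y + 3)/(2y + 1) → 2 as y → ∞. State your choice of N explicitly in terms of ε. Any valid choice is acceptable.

Fix ε > 0. We seek N > 0 such that y > N implies |(4y + 3)/(2y + 1) − 2| < ε.
(4y + 3)/(2y + 1) − 2 = (2(4y + 3) − 4(2y + 1)) / (2(2y + 1)) = 2/(2(2y + 1)).
For y > 0 we have 2y + 1 > 2y, so |(4y + 3)/(2y + 1) − 2| = 2/(2(2y + 1)) < 2/(2·2y) = (1/2)/y.
Thus |(4y + 3)/(2y + 1) − 2| < ε whenever y > (1/2)/ε.
Take N = (1/2)/ε. If y > N then |(4y + 3)/(2y + 1) − 2| < (1/2)/y < ε.

N = (1/2)/ε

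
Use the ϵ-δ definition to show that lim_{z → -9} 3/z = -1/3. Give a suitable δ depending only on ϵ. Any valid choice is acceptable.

δ = min(9/2, (27/2)ϵ)

Let ϵ > 0 be given. We seek δ > 0 such that 0 < |z + 9| < δ implies |3/z + 1/3| < ϵ.
|3/z + 1/3| = 3·|-9 − z|/(9·|z|) = 3|z + 9|/(9|z|).
Restrict δ ≤ 9/2. Then |z + 9| < 9/2 gives |z| > 9/2, so 9|z| > 81/2.
Then |3/z + 1/3| < 3|z + 9|/(81/2), which is < ϵ when |z + 9| < (27/2)ϵ.
Take δ = min(9/2, (27/2)ϵ). Then 0 < |z + 9| < δ gives both |z + 9| < 9/2 and |z + 9| < (27/2)ϵ, so |3/z + 1/3| < ϵ.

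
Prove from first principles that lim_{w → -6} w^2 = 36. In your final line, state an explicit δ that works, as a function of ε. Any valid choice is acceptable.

δ = min(2, ε/14)

Let ε > 0. We seek δ > 0 with 0 < |w + 6| < δ ⇒ |w^2 − 36| < ε.
Factor: w^2 − 36 = (w + 6)(w - 6), so |w^2 − 36| = |w + 6|·|w - 6|.
Restrict δ ≤ 2. Then |w + 6| < 2 gives |w| < 8, so by the triangle inequality |w - 6| ≤ 8 + 6 = 14.
Hence |w^2 − 36| ≤ 14|w + 6|, which is < ε once |w + 6| < ε/14.
Take δ = min(2, ε/14). If 0 < |w + 6| < δ then both bounds hold and |w^2 − 36| ≤ 14|w + 6| < 14·(ε/14) = ε.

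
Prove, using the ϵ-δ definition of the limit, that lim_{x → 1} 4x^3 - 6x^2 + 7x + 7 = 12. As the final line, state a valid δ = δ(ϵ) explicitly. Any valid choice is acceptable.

δ = min(1, ϵ/25)

Let ϵ > 0. We want δ > 0 such that 0 < |x − 1| < δ implies |(4x^3 - 6x^2 + 7x + 7) − 12| < ϵ.
(4x^3 - 6x^2 + 7x + 7) − 12 = 4x^3 - 6x^2 + 7x - 5 = (x − 1)(4x^2 - 2x + 5).
So |(4x^3 - 6x^2 + 7x + 7) − 12| = |x − 1|·|4x^2 - 2x + 5|.
Assume first that |x − 1| < 1, so |x| < 2. Then |4x^2 - 2x + 5| ≤ 4·2^2 + 2·2 + 5 = 25.
Hence |(4x^3 - 6x^2 + 7x + 7) − 12| ≤ 25|x − 1| < ϵ provided |x − 1| < ϵ/25.
Choosing δ = min(1, ϵ/25) ensures both conditions, hence |(4x^3 - 6x^2 + 7x + 7) − 12| < ϵ.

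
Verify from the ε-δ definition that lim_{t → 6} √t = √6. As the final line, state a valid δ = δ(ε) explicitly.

δ = min(6, √6·ε)

Let ε > 0. We want δ > 0 such that 0 < |t − 6| < δ implies |√t − √6| < ε.
Multiplying by the conjugate, |√t − √6| = |t − 6|/(√t + √6).
Restrict δ ≤ 6 so that |t − 6| < 6 forces t > 0, and then √t + √6 > √6.
Hence |√t − √6| < |t − 6|/√6, which is < ε once |t − 6| < √6·ε.
Take δ = min(6, √6·ε). If 0 < |t − 6| < δ then t > 0 and |√t − √6| < |t − 6|/√6 < ε.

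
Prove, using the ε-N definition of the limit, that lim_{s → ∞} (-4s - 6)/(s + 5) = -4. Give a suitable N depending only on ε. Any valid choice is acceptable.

N = 14/ε

Let ε > 0 be given. We seek N > 0 such that s > N implies |(-4s - 6)/(s + 5) + 4| < ε.
(-4s - 6)/(s + 5) + 4 = ((-4s - 6) − (-4)(s + 5)) / ((s + 5)) = 14/((s + 5)).
For s > 0 we have s + 5 > s, so |(-4s - 6)/(s + 5) + 4| = 14/((s + 5)) < 14/(s) = 14/s.
Thus |(-4s - 6)/(s + 5) + 4| < ε whenever s > 14/ε.
Take N = 14/ε. If s > N then |(-4s - 6)/(s + 5) + 4| < 14/s < ε.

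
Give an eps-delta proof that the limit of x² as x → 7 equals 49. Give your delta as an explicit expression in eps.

delta = min(1, eps/15)

Fix eps > 0. We seek delta > 0 with 0 < |x − 7| < delta ⇒ |x² − 49| < eps.
Factor: x² − 49 = (x − 7)(x + 7), so |x² − 49| = |x − 7|·|x + 7|.
Restrict delta ≤ 1. Then |x − 7| < 1 gives |x| < 8, so by the triangle inequality |x + 7| ≤ 8 + 7 = 15.
Hence |x² − 49| ≤ 15|x − 7|, which is < eps once |x − 7| < eps/15.
Take delta = min(1, eps/15). If 0 < |x − 7| < delta then both bounds hold and |x² − 49| ≤ 15|x − 7| < 15·(eps/15) = eps.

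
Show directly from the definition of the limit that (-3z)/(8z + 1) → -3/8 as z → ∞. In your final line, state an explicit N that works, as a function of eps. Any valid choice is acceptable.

Let eps > 0 be given. We seek N > 0 such that z > N implies |(-3z)/(8z + 1) + 3/8| < eps.
(-3z)/(8z + 1) + 3/8 = (8(-3z) − (-3)(8z + 1)) / (8(8z + 1)) = 3/(8(8z + 1)).
For z > 0 we have 8z + 1 > 8z, so |(-3z)/(8z + 1) + 3/8| = 3/(8(8z + 1)) < 3/(8·8z) = (3/64)/z.
Thus |(-3z)/(8z + 1) + 3/8| < eps whenever z > (3/64)/eps.
Take N = (3/64)/eps. If z > N then |(-3z)/(8z + 1) + 3/8| < (3/64)/z < eps.

N = (3/64)/eps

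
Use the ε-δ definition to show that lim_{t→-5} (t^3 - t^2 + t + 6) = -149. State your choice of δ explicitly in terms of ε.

Suppose ε > 0. We want δ > 0 such that 0 < |t + 5| < δ implies |(t^3 - t^2 + t + 6) + 149| < ε.
(t^3 - t^2 + t + 6) + 149 = t^3 - t^2 + t + 155 = (t + 5)(t^2 - 6t + 31).
So |(t^3 - t^2 + t + 6) + 149| = |t + 5|·|t^2 - 6t + 31|.
Assume first that |t + 5| < 2, so |t| < 7. Then |t^2 - 6t + 31| ≤ 7^2 + 6·7 + 31 = 122.
Hence |(t^3 - t^2 + t + 6) + 149| ≤ 122|t + 5| < ε provided |t + 5| < ε/122.
Take δ = min(2, ε/122). Then 0 < |t + 5| < δ gives both |t + 5| < 2 and |t + 5| < ε/122, so |(t^3 - t^2 + t + 6) + 149| < ε.

δ = min(2, ε/122)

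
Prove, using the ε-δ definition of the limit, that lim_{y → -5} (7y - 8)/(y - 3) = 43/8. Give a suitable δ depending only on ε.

δ = min(4, (32/13)ε)

Let ε > 0. We want δ > 0 with 0 < |y + 5| < δ ⇒ |(7y - 8)/(y - 3) − (43/8)| < ε.
Combining over a common denominator, (7y - 8)/(y - 3) − (43/8) = [(7y - 8)·(-8) − (-43)·(y - 3)] / [(-8)·(y - 3)] = -13(y + 5) / ((-8)(y - 3)).
So |(7y - 8)/(y - 3) − (43/8)| = 13|y + 5| / (8·|y − 3|).
Require δ ≤ 4, so |y − 3| ≥ |-8| − |y + 5| > 8 − 4 = 4.
Hence |(7y - 8)/(y - 3) − (43/8)| < 13|y + 5|/(8·4) = (13/32)|y + 5|, which is < ε once |y + 5| < (32/13)ε.
Take δ = min(4, (32/13)ε). Then 0 < |y + 5| < δ forces both bounds, so |(7y - 8)/(y - 3) − (43/8)| < ε.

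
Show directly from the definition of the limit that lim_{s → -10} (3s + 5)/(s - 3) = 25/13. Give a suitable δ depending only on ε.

δ = min(13/2, (169/28)ε)

Let ε > 0 be given. We want δ > 0 with 0 < |s + 10| < δ ⇒ |(3s + 5)/(s - 3) − (25/13)| < ε.
Combining over a common denominator, (3s + 5)/(s - 3) − (25/13) = [(3s + 5)·(-13) − (-25)·(s - 3)] / [(-13)·(s - 3)] = -14(s + 10) / ((-13)(s - 3)).
So |(3s + 5)/(s - 3) − (25/13)| = 14|s + 10| / (13·|s − 3|).
Require δ ≤ 13/2, so |s − 3| ≥ |-13| − |s + 10| > 13 − 13/2 = 13/2.
Hence |(3s + 5)/(s - 3) − (25/13)| < 14|s + 10|/(13·(13/2)) = (28/169)|s + 10|, which is < ε once |s + 10| < (169/28)ε.
Take δ = min(13/2, (169/28)ε). Then 0 < |s + 10| < δ forces both bounds, so |(3s + 5)/(s - 3) − (25/13)| < ε.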